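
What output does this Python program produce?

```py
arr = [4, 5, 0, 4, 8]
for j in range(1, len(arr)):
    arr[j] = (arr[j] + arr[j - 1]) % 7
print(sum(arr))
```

j=1: arr[1] = (5+4)%7 = 2 → [4, 2, 0, 4, 8]
j=2: arr[2] = (0+2)%7 = 2 → [4, 2, 2, 4, 8]
j=3: arr[3] = (4+2)%7 = 6 → [4, 2, 2, 6, 8]
j=4: arr[4] = (8+6)%7 = 0 → [4, 2, 2, 6, 0]
sum = 14

14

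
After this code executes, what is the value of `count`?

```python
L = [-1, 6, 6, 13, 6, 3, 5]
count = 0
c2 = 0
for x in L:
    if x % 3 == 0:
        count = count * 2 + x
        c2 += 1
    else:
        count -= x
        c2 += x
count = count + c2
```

x=-1: not %3==0, count = 0-(-1) = 1; c2=-1
x=6: %3==0, count = 1*2+6 = 8; c2=0
x=6: %3==0, count = 8*2+6 = 22; c2=1
x=13: not %3==0, count = 22-13 = 9; c2=14
x=6: %3==0, count = 9*2+6 = 24; c2=15
x=3: %3==0, count = 24*2+3 = 51; c2=16
x=5: not %3==0, count = 51-5 = 46; c2=21
count+c2 = 46+21 = 67

67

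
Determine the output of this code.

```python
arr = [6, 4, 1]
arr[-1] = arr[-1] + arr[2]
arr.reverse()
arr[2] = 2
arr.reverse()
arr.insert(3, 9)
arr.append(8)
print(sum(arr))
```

25

arr[-1] = arr[-1]+arr[2] = 1+1 = 2 → [6, 4, 2]
reverse → [2, 4, 6]
arr[2] = 2 → [2, 4, 2]
reverse → [2, 4, 2]
insert 9 at 3 → [2, 4, 2, 9]
append 8 → [2, 4, 2, 9, 8]
sum = 25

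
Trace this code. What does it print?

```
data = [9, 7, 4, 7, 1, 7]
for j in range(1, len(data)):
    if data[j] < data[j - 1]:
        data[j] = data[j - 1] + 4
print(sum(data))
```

j=1: 7<9, data[1] = 9+4 = 13 → [9, 13, 4, 7, 1, 7]
j=2: 4<13, data[2] = 13+4 = 17 → [9, 13, 17, 7, 1, 7]
j=3: 7<17, data[3] = 17+4 = 21 → [9, 13, 17, 21, 1, 7]
j=4: 1<21, data[4] = 21+4 = 25 → [9, 13, 17, 21, 25, 7]
j=5: 7<25, data[5] = 25+4 = 29 → [9, 13, 17, 21, 25, 29]
sum = 114

114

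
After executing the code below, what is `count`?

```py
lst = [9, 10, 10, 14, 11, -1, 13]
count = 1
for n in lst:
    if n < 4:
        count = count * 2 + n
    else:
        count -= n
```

n=9: not <4, count = 1-9 = -8
n=10: not <4, count = (-8)-10 = -18
n=10: not <4, count = (-18)-10 = -28
n=14: not <4, count = (-28)-14 = -42
n=11: not <4, count = (-42)-11 = -53
n=-1: <4, count = (-53)*2+(-1) = -107
n=13: not <4, count = (-107)-13 = -120

-120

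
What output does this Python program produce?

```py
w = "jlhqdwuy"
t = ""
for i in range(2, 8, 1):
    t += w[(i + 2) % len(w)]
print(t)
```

i=2: add w[4]='d' → 'd'
i=3: add w[5]='w' → 'dw'
i=4: add w[6]='u' → 'dwu'
i=5: add w[7]='y' → 'dwuy'
i=6: add w[0]='j' → 'dwuyj'
i=7: add w[1]='l' → 'dwuyjl'

dwuyjl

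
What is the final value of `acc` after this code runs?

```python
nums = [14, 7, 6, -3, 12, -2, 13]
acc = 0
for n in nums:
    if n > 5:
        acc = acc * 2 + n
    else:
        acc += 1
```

n=14: >5, acc = 0*2+14 = 14
n=7: >5, acc = 14*2+7 = 35
n=6: >5, acc = 35*2+6 = 76
n=-3: not >5, acc = 76+1 = 77
n=12: >5, acc = 77*2+12 = 166
n=-2: not >5, acc = 166+1 = 167
n=13: >5, acc = 167*2+13 = 347

347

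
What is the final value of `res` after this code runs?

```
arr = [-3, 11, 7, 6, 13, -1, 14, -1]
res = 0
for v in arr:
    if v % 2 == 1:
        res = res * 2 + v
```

185

v=-3: odd, res = 0*2+(-3) = -3
v=11: odd, res = (-3)*2+11 = 5
v=7: odd, res = 5*2+7 = 17
v=6: not odd
v=13: odd, res = 17*2+13 = 47
v=-1: odd, res = 47*2+(-1) = 93
v=14: not odd
v=-1: odd, res = 93*2+(-1) = 185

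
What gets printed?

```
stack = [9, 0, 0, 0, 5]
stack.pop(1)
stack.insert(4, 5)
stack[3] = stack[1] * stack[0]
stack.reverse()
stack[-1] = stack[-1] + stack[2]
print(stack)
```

[5, 0, 0, 0, 9]

pop(1) removes 0 → [9, 0, 0, 5]
insert 5 at 4 → [9, 0, 0, 5, 5]
stack[3] = stack[1]*stack[0] = 0*9 = 0 → [9, 0, 0, 0, 5]
reverse → [5, 0, 0, 0, 9]
stack[-1] = stack[-1]+stack[2] = 9+0 = 9 → [5, 0, 0, 0, 9]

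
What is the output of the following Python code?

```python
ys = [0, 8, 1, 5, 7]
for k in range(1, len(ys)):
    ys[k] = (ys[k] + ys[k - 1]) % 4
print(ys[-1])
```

1

k=1: ys[1] = (8+0)%4 = 0 → [0, 0, 1, 5, 7]
k=2: ys[2] = (1+0)%4 = 1 → [0, 0, 1, 5, 7]
k=3: ys[3] = (5+1)%4 = 2 → [0, 0, 1, 2, 7]
k=4: ys[4] = (7+2)%4 = 1 → [0, 0, 1, 2, 1]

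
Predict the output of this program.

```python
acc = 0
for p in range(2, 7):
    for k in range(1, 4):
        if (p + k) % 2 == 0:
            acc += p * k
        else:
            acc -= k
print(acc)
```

p=2,k=1: odd sum, acc = 0-1 = -1
p=2,k=2: even sum, acc = (-1)+4 = 3
p=2,k=3: odd sum, acc = 3-3 = 0
p=3,k=1: even sum, acc = 0+3 = 3
p=3,k=2: odd sum, acc = 3-2 = 1
p=3,k=3: even sum, acc = 1+9 = 10
p=4,k=1: odd sum, acc = 10-1 = 9
p=4,k=2: even sum, acc = 9+8 = 17
p=4,k=3: odd sum, acc = 17-3 = 14
p=5,k=1: even sum, acc = 14+5 = 19
p=5,k=2: odd sum, acc = 19-2 = 17
p=5,k=3: even sum, acc = 17+15 = 32
p=6,k=1: odd sum, acc = 32-1 = 31
p=6,k=2: even sum, acc = 31+12 = 43
p=6,k=3: odd sum, acc = 43-3 = 40

40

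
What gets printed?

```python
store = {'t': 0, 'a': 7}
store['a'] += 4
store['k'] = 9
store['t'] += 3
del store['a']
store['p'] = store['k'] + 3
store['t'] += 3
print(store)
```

{'t': 6, 'k': 9, 'p': 12}

store['a'] = 7+4 = 11 → {'t': 0, 'a': 11}
store['k'] = 9 → {'t': 0, 'a': 11, 'k': 9}
store['t'] = 0+3 = 3 → {'t': 3, 'a': 11, 'k': 9}
del 'a' → {'t': 3, 'k': 9}
store['p'] = store['k']+3 = 12 → {'t': 3, 'k': 9, 'p': 12}
store['t'] = 3+3 = 6 → {'t': 6, 'k': 9, 'p': 12}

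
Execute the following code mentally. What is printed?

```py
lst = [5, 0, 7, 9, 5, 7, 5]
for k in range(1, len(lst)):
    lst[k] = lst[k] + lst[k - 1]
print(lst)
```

k=1: lst[1] = 0+5 = 5 → [5, 5, 7, 9, 5, 7, 5]
k=2: lst[2] = 7+5 = 12 → [5, 5, 12, 9, 5, 7, 5]
k=3: lst[3] = 9+12 = 21 → [5, 5, 12, 21, 5, 7, 5]
k=4: lst[4] = 5+21 = 26 → [5, 5, 12, 21, 26, 7, 5]
k=5: lst[5] = 7+26 = 33 → [5, 5, 12, 21, 26, 33, 5]
k=6: lst[6] = 5+33 = 38 → [5, 5, 12, 21, 26, 33, 38]

[5, 5, 12, 21, 26, 33, 38]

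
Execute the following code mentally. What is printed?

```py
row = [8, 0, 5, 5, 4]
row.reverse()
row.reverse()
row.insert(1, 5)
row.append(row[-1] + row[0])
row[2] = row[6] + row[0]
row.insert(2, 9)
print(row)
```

reverse → [4, 5, 5, 0, 8]
reverse → [8, 0, 5, 5, 4]
insert 5 at 1 → [8, 5, 0, 5, 5, 4]
append row[-1]+row[0] = 4+8 = 12 → [8, 5, 0, 5, 5, 4, 12]
row[2] = row[6]+row[0] = 12+8 = 20 → [8, 5, 20, 5, 5, 4, 12]
insert 9 at 2 → [8, 5, 9, 20, 5, 5, 4, 12]

[8, 5, 9, 20, 5, 5, 4, 12]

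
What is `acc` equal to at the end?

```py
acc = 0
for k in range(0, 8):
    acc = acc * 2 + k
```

247

k=0: acc = 0*2+0 = 0
k=1: acc = 0*2+1 = 1
k=2: acc = 1*2+2 = 4
k=3: acc = 4*2+3 = 11
k=4: acc = 11*2+4 = 26
k=5: acc = 26*2+5 = 57
k=6: acc = 57*2+6 = 120
k=7: acc = 120*2+7 = 247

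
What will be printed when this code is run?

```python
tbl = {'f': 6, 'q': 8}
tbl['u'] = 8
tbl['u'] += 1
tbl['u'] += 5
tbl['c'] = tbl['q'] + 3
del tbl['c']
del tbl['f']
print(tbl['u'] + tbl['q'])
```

22

tbl['u'] = 8 → {'f': 6, 'q': 8, 'u': 8}
tbl['u'] = 8+1 = 9 → {'f': 6, 'q': 8, 'u': 9}
tbl['u'] = 9+5 = 14 → {'f': 6, 'q': 8, 'u': 14}
tbl['c'] = tbl['q']+3 = 11 → {'f': 6, 'q': 8, 'u': 14, 'c': 11}
del 'c' → {'f': 6, 'q': 8, 'u': 14}
del 'f' → {'q': 8, 'u': 14}
tbl['u']+tbl['q'] = 14+8 = 22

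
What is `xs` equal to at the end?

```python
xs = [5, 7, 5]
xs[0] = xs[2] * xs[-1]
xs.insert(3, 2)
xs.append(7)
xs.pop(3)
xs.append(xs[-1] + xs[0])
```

[25, 7, 5, 7, 32]

xs[0] = xs[2]*xs[-1] = 5*5 = 25 → [25, 7, 5]
insert 2 at 3 → [25, 7, 5, 2]
append 7 → [25, 7, 5, 2, 7]
pop(3) removes 2 → [25, 7, 5, 7]
append xs[-1]+xs[0] = 7+25 = 32 → [25, 7, 5, 7, 32]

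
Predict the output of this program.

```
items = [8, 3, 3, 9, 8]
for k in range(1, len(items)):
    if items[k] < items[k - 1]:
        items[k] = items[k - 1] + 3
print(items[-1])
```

k=1: 3<8, items[1] = 8+3 = 11 → [8, 11, 3, 9, 8]
k=2: 3<11, items[2] = 11+3 = 14 → [8, 11, 14, 9, 8]
k=3: 9<14, items[3] = 14+3 = 17 → [8, 11, 14, 17, 8]
k=4: 8<17, items[4] = 17+3 = 20 → [8, 11, 14, 17, 20]

20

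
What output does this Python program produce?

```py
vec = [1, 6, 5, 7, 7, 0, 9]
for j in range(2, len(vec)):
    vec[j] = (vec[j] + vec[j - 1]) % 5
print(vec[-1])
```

j=2: vec[2] = (5+6)%5 = 1 → [1, 6, 1, 7, 7, 0, 9]
j=3: vec[3] = (7+1)%5 = 3 → [1, 6, 1, 3, 7, 0, 9]
j=4: vec[4] = (7+3)%5 = 0 → [1, 6, 1, 3, 0, 0, 9]
j=5: vec[5] = (0+0)%5 = 0 → [1, 6, 1, 3, 0, 0, 9]
j=6: vec[6] = (9+0)%5 = 4 → [1, 6, 1, 3, 0, 0, 4]

4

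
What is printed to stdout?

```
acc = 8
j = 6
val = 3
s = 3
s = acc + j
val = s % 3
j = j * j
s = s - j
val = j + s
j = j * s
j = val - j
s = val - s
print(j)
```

806

s = 8+6 = 14
val = 14%3 = 2
j = 6*6 = 36
s = 14-36 = -22
val = 36+(-22) = 14
j = 36*(-22) = -792
j = 14-(-792) = 806
s = 14-(-22) = 36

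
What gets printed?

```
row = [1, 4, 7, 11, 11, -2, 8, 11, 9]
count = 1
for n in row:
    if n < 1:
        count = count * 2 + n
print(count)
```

n=1: not <1
n=4: not <1
n=7: not <1
n=11: not <1
n=11: not <1
n=-2: <1, count = 1*2+(-2) = 0
n=8: not <1
n=11: not <1
n=9: not <1

0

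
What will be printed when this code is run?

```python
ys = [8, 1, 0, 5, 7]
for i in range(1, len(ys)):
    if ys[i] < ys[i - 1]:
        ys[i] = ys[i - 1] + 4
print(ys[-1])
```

24

i=1: 1<8, ys[1] = 8+4 = 12 → [8, 12, 0, 5, 7]
i=2: 0<12, ys[2] = 12+4 = 16 → [8, 12, 16, 5, 7]
i=3: 5<16, ys[3] = 16+4 = 20 → [8, 12, 16, 20, 7]
i=4: 7<20, ys[4] = 20+4 = 24 → [8, 12, 16, 20, 24]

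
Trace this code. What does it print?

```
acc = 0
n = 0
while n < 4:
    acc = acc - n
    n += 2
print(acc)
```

n=0: acc = 0-0 = 0
n=2: acc = 0-2 = -2

-2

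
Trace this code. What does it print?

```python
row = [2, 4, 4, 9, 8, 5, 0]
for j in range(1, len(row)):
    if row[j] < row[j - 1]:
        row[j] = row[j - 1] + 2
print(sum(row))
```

j=1: 4>=2, unchanged → [2, 4, 4, 9, 8, 5, 0]
j=2: 4>=4, unchanged → [2, 4, 4, 9, 8, 5, 0]
j=3: 9>=4, unchanged → [2, 4, 4, 9, 8, 5, 0]
j=4: 8<9, row[4] = 9+2 = 11 → [2, 4, 4, 9, 11, 5, 0]
j=5: 5<11, row[5] = 11+2 = 13 → [2, 4, 4, 9, 11, 13, 0]
j=6: 0<13, row[6] = 13+2 = 15 → [2, 4, 4, 9, 11, 13, 15]
sum = 58

58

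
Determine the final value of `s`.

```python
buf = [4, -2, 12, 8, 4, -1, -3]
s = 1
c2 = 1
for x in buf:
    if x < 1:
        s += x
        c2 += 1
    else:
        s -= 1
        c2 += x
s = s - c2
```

-41

x=4: not <1, s = 1-1 = 0; c2=5
x=-2: <1, s = 0+(-2) = -2; c2=6
x=12: not <1, s = (-2)-1 = -3; c2=18
x=8: not <1, s = (-3)-1 = -4; c2=26
x=4: not <1, s = (-4)-1 = -5; c2=30
x=-1: <1, s = (-5)+(-1) = -6; c2=31
x=-3: <1, s = (-6)+(-3) = -9; c2=32
s-c2 = (-9)-32 = -41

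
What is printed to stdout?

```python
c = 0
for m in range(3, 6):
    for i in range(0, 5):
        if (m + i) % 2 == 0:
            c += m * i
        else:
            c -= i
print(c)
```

m=3,i=0: odd sum, c = 0-0 = 0
m=3,i=1: even sum, c = 0+3 = 3
m=3,i=2: odd sum, c = 3-2 = 1
m=3,i=3: even sum, c = 1+9 = 10
m=3,i=4: odd sum, c = 10-4 = 6
m=4,i=0: even sum, c = 6+0 = 6
m=4,i=1: odd sum, c = 6-1 = 5
m=4,i=2: even sum, c = 5+8 = 13
m=4,i=3: odd sum, c = 13-3 = 10
m=4,i=4: even sum, c = 10+16 = 26
m=5,i=0: odd sum, c = 26-0 = 26
m=5,i=1: even sum, c = 26+5 = 31
m=5,i=2: odd sum, c = 31-2 = 29
m=5,i=3: even sum, c = 29+15 = 44
m=5,i=4: odd sum, c = 44-4 = 40

40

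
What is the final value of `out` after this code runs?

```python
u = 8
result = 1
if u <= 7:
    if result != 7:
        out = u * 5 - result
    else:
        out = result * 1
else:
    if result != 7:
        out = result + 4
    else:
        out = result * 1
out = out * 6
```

30

u=8, result=1
u <= 7 is False; result != 7 is True
→ out = result + 4 = 5
out = 5*6 = 30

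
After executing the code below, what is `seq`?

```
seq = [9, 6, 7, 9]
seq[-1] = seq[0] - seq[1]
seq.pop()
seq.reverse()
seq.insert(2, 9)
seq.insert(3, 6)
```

[7, 6, 9, 6, 9]

seq[-1] = seq[0]-seq[1] = 9-6 = 3 → [9, 6, 7, 3]
pop() removes 3 → [9, 6, 7]
reverse → [7, 6, 9]
insert 9 at 2 → [7, 6, 9, 9]
insert 6 at 3 → [7, 6, 9, 6, 9]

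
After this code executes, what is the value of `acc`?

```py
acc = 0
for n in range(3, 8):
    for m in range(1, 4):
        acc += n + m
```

105

n=3,m=1: acc = 0+4 = 4
n=3,m=2: acc = 4+5 = 9
n=3,m=3: acc = 9+6 = 15
n=4,m=1: acc = 15+5 = 20
n=4,m=2: acc = 20+6 = 26
n=4,m=3: acc = 26+7 = 33
n=5,m=1: acc = 33+6 = 39
n=5,m=2: acc = 39+7 = 46
n=5,m=3: acc = 46+8 = 54
n=6,m=1: acc = 54+7 = 61
n=6,m=2: acc = 61+8 = 69
n=6,m=3: acc = 69+9 = 78
n=7,m=1: acc = 78+8 = 86
n=7,m=2: acc = 86+9 = 95
n=7,m=3: acc = 95+10 = 105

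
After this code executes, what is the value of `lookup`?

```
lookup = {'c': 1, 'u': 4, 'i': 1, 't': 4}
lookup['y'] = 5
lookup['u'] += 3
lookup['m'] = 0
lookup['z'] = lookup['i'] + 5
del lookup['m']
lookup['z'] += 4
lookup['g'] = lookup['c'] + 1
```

lookup['y'] = 5 → {'c': 1, 'u': 4, 'i': 1, 't': 4, 'y': 5}
lookup['u'] = 4+3 = 7 → {'c': 1, 'u': 7, 'i': 1, 't': 4, 'y': 5}
lookup['m'] = 0 → {'c': 1, 'u': 7, 'i': 1, 't': 4, 'y': 5, 'm': 0}
lookup['z'] = lookup['i']+5 = 6 → {'c': 1, 'u': 7, 'i': 1, 't': 4, 'y': 5, 'm': 0, 'z': 6}
del 'm' → {'c': 1, 'u': 7, 'i': 1, 't': 4, 'y': 5, 'z': 6}
lookup['z'] = 6+4 = 10 → {'c': 1, 'u': 7, 'i': 1, 't': 4, 'y': 5, 'z': 10}
lookup['g'] = lookup['c']+1 = 2 → {'c': 1, 'u': 7, 'i': 1, 't': 4, 'y': 5, 'z': 10, 'g': 2}

{'c': 1, 'u': 7, 'i': 1, 't': 4, 'y': 5, 'z': 10, 'g': 2}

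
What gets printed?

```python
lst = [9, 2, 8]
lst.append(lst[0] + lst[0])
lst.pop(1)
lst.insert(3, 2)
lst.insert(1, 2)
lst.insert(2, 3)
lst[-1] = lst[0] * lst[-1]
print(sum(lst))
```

58

append lst[0]+lst[0] = 9+9 = 18 → [9, 2, 8, 18]
pop(1) removes 2 → [9, 8, 18]
insert 2 at 3 → [9, 8, 18, 2]
insert 2 at 1 → [9, 2, 8, 18, 2]
insert 3 at 2 → [9, 2, 3, 8, 18, 2]
lst[-1] = lst[0]*lst[-1] = 9*2 = 18 → [9, 2, 3, 8, 18, 18]
sum = 58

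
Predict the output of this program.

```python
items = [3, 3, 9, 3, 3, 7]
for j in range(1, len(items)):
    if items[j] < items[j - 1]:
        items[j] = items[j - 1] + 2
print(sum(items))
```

j=1: 3>=3, unchanged → [3, 3, 9, 3, 3, 7]
j=2: 9>=3, unchanged → [3, 3, 9, 3, 3, 7]
j=3: 3<9, items[3] = 9+2 = 11 → [3, 3, 9, 11, 3, 7]
j=4: 3<11, items[4] = 11+2 = 13 → [3, 3, 9, 11, 13, 7]
j=5: 7<13, items[5] = 13+2 = 15 → [3, 3, 9, 11, 13, 15]
sum = 54

54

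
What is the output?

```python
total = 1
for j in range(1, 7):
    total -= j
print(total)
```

-20

j=1: total = 1-1 = 0
j=2: total = 0-2 = -2
j=3: total = (-2)-3 = -5
j=4: total = (-5)-4 = -9
j=5: total = (-9)-5 = -14
j=6: total = (-14)-6 = -20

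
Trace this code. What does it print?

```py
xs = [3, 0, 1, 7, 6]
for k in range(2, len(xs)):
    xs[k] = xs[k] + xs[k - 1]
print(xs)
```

k=2: xs[2] = 1+0 = 1 → [3, 0, 1, 7, 6]
k=3: xs[3] = 7+1 = 8 → [3, 0, 1, 8, 6]
k=4: xs[4] = 6+8 = 14 → [3, 0, 1, 8, 14]

[3, 0, 1, 8, 14]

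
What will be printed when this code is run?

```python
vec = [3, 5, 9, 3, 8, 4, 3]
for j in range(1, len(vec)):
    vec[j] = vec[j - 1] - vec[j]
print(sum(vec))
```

j=1: vec[1] = 3-5 = -2 → [3, -2, 9, 3, 8, 4, 3]
j=2: vec[2] = (-2)-9 = -11 → [3, -2, -11, 3, 8, 4, 3]
j=3: vec[3] = (-11)-3 = -14 → [3, -2, -11, -14, 8, 4, 3]
j=4: vec[4] = (-14)-8 = -22 → [3, -2, -11, -14, -22, 4, 3]
j=5: vec[5] = (-22)-4 = -26 → [3, -2, -11, -14, -22, -26, 3]
j=6: vec[6] = (-26)-3 = -29 → [3, -2, -11, -14, -22, -26, -29]
sum = -101

-101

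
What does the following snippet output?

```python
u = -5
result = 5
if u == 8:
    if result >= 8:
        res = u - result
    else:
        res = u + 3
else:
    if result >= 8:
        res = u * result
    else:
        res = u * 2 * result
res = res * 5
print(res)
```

-250

u=-5, result=5
u == 8 is False; result >= 8 is False
→ res = u * 2 * result = -50
res = (-50)*5 = -250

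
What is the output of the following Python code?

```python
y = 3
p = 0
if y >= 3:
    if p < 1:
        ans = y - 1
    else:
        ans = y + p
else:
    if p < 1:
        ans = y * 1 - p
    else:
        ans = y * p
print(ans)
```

y=3, p=0
y >= 3 is True; p < 1 is True
→ ans = y - 1 = 2

2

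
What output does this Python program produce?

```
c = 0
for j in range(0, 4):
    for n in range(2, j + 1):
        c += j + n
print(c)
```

15

j=2,n=2: c = 0+4 = 4
j=3,n=2: c = 4+5 = 9
j=3,n=3: c = 9+6 = 15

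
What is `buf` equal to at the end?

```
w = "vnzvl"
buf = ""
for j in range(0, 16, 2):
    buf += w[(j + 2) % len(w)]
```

'zlnvvzln'

j=0: add w[2]='z' → 'z'
j=2: add w[4]='l' → 'zl'
j=4: add w[1]='n' → 'zln'
j=6: add w[3]='v' → 'zlnv'
j=8: add w[0]='v' → 'zlnvv'
j=10: add w[2]='z' → 'zlnvvz'
j=12: add w[4]='l' → 'zlnvvzl'
j=14: add w[1]='n' → 'zlnvvzln'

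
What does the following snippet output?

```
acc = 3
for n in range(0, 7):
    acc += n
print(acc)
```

n=0: acc = 3+0 = 3
n=1: acc = 3+1 = 4
n=2: acc = 4+2 = 6
n=3: acc = 6+3 = 9
n=4: acc = 9+4 = 13
n=5: acc = 13+5 = 18
n=6: acc = 18+6 = 24

24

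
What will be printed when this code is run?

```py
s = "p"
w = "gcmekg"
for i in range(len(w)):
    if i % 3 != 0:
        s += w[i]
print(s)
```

i=0: skip
i=1: add 'c' → 'pc'
i=2: add 'm' → 'pcm'
i=3: skip
i=4: add 'k' → 'pcmk'
i=5: add 'g' → 'pcmkg'

pcmkg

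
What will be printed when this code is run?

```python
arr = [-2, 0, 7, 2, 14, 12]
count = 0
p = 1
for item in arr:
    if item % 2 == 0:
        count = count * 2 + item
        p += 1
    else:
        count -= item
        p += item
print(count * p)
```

item=-2: even, count = 0*2+(-2) = -2; p=2
item=0: even, count = (-2)*2+0 = -4; p=3
item=7: not even, count = (-4)-7 = -11; p=10
item=2: even, count = (-11)*2+2 = -20; p=11
item=14: even, count = (-20)*2+14 = -26; p=12
item=12: even, count = (-26)*2+12 = -40; p=13
count*p = (-40)*13 = -520

-520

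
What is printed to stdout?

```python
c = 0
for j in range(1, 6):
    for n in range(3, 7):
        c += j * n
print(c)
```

270

j=1,n=3: c = 0+3 = 3
j=1,n=4: c = 3+4 = 7
j=1,n=5: c = 7+5 = 12
j=1,n=6: c = 12+6 = 18
j=2,n=3: c = 18+6 = 24
j=2,n=4: c = 24+8 = 32
j=2,n=5: c = 32+10 = 42
j=2,n=6: c = 42+12 = 54
j=3,n=3: c = 54+9 = 63
j=3,n=4: c = 63+12 = 75
j=3,n=5: c = 75+15 = 90
j=3,n=6: c = 90+18 = 108
j=4,n=3: c = 108+12 = 120
j=4,n=4: c = 120+16 = 136
j=4,n=5: c = 136+20 = 156
j=4,n=6: c = 156+24 = 180
j=5,n=3: c = 180+15 = 195
j=5,n=4: c = 195+20 = 215
j=5,n=5: c = 215+25 = 240
j=5,n=6: c = 240+30 = 270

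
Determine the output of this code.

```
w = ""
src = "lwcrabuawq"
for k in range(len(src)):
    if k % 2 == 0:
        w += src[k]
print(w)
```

lcauw

k=0: add 'l' → 'l'
k=1: skip
k=2: add 'c' → 'lc'
k=3: skip
k=4: add 'a' → 'lca'
k=5: skip
k=6: add 'u' → 'lcau'
k=7: skip
k=8: add 'w' → 'lcauw'
k=9: skip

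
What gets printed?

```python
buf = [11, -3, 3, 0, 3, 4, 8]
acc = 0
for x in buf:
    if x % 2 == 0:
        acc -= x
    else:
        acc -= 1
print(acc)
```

x=11: not even, acc = 0-1 = -1
x=-3: not even, acc = (-1)-1 = -2
x=3: not even, acc = (-2)-1 = -3
x=0: even, acc = (-3)-0 = -3
x=3: not even, acc = (-3)-1 = -4
x=4: even, acc = (-4)-4 = -8
x=8: even, acc = (-8)-8 = -16

-16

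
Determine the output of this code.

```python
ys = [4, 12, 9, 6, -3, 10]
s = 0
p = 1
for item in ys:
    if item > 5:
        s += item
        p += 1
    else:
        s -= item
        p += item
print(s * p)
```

216

item=4: not >5, s = 0-4 = -4; p=5
item=12: >5, s = (-4)+12 = 8; p=6
item=9: >5, s = 8+9 = 17; p=7
item=6: >5, s = 17+6 = 23; p=8
item=-3: not >5, s = 23-(-3) = 26; p=5
item=10: >5, s = 26+10 = 36; p=6
s*p = 36*6 = 216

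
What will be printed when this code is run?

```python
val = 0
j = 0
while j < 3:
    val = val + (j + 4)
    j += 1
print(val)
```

15

j=0: val = 0+4 = 4
j=1: val = 4+5 = 9
j=2: val = 9+6 = 15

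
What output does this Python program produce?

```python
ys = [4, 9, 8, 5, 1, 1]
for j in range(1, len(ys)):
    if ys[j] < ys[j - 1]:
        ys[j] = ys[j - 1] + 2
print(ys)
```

j=1: 9>=4, unchanged → [4, 9, 8, 5, 1, 1]
j=2: 8<9, ys[2] = 9+2 = 11 → [4, 9, 11, 5, 1, 1]
j=3: 5<11, ys[3] = 11+2 = 13 → [4, 9, 11, 13, 1, 1]
j=4: 1<13, ys[4] = 13+2 = 15 → [4, 9, 11, 13, 15, 1]
j=5: 1<15, ys[5] = 15+2 = 17 → [4, 9, 11, 13, 15, 17]

[4, 9, 11, 13, 15, 17]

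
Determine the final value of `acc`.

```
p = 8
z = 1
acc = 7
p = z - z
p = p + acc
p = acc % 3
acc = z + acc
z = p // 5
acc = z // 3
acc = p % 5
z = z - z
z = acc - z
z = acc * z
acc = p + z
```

2

p = 1-1 = 0
p = 0+7 = 7
p = 7%3 = 1
acc = 1+7 = 8
z = 1//5 = 0
acc = 0//3 = 0
acc = 1%5 = 1
z = 0-0 = 0
z = 1-0 = 1
z = 1*1 = 1
acc = 1+1 = 2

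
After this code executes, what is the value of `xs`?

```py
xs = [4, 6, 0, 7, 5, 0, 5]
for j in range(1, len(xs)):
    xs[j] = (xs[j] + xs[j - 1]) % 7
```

j=1: xs[1] = (6+4)%7 = 3 → [4, 3, 0, 7, 5, 0, 5]
j=2: xs[2] = (0+3)%7 = 3 → [4, 3, 3, 7, 5, 0, 5]
j=3: xs[3] = (7+3)%7 = 3 → [4, 3, 3, 3, 5, 0, 5]
j=4: xs[4] = (5+3)%7 = 1 → [4, 3, 3, 3, 1, 0, 5]
j=5: xs[5] = (0+1)%7 = 1 → [4, 3, 3, 3, 1, 1, 5]
j=6: xs[6] = (5+1)%7 = 6 → [4, 3, 3, 3, 1, 1, 6]

[4, 3, 3, 3, 1, 1, 6]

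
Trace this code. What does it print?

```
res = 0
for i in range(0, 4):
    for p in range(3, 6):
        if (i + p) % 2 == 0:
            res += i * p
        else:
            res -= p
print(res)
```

16

i=0,p=3: odd sum, res = 0-3 = -3
i=0,p=4: even sum, res = (-3)+0 = -3
i=0,p=5: odd sum, res = (-3)-5 = -8
i=1,p=3: even sum, res = (-8)+3 = -5
i=1,p=4: odd sum, res = (-5)-4 = -9
i=1,p=5: even sum, res = (-9)+5 = -4
i=2,p=3: odd sum, res = (-4)-3 = -7
i=2,p=4: even sum, res = (-7)+8 = 1
i=2,p=5: odd sum, res = 1-5 = -4
i=3,p=3: even sum, res = (-4)+9 = 5
i=3,p=4: odd sum, res = 5-4 = 1
i=3,p=5: even sum, res = 1+15 = 16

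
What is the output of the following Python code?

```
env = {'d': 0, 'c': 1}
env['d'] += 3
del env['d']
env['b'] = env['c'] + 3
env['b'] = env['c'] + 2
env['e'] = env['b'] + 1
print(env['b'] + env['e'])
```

env['d'] = 0+3 = 3 → {'d': 3, 'c': 1}
del 'd' → {'c': 1}
env['b'] = env['c']+3 = 4 → {'c': 1, 'b': 4}
env['b'] = env['c']+2 = 3 → {'c': 1, 'b': 3}
env['e'] = env['b']+1 = 4 → {'c': 1, 'b': 3, 'e': 4}
env['b']+env['e'] = 3+4 = 7

7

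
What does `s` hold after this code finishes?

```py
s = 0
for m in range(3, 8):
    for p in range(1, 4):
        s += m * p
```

150

m=3,p=1: s = 0+3 = 3
m=3,p=2: s = 3+6 = 9
m=3,p=3: s = 9+9 = 18
m=4,p=1: s = 18+4 = 22
m=4,p=2: s = 22+8 = 30
m=4,p=3: s = 30+12 = 42
m=5,p=1: s = 42+5 = 47
m=5,p=2: s = 47+10 = 57
m=5,p=3: s = 57+15 = 72
m=6,p=1: s = 72+6 = 78
m=6,p=2: s = 78+12 = 90
m=6,p=3: s = 90+18 = 108
m=7,p=1: s = 108+7 = 115
m=7,p=2: s = 115+14 = 129
m=7,p=3: s = 129+21 = 150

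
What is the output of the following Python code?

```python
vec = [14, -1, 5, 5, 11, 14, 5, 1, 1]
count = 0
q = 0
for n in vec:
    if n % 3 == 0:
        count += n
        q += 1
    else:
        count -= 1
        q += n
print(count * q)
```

n=14: not %3==0, count = 0-1 = -1; q=14
n=-1: not %3==0, count = (-1)-1 = -2; q=13
n=5: not %3==0, count = (-2)-1 = -3; q=18
n=5: not %3==0, count = (-3)-1 = -4; q=23
n=11: not %3==0, count = (-4)-1 = -5; q=34
n=14: not %3==0, count = (-5)-1 = -6; q=48
n=5: not %3==0, count = (-6)-1 = -7; q=53
n=1: not %3==0, count = (-7)-1 = -8; q=54
n=1: not %3==0, count = (-8)-1 = -9; q=55
count*q = (-9)*55 = -495

-495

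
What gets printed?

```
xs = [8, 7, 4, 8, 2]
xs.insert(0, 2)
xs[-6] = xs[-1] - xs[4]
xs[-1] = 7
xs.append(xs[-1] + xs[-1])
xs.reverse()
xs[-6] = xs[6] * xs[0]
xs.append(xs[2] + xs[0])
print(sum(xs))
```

insert 2 at 0 → [2, 8, 7, 4, 8, 2]
xs[-6] = xs[-1]-xs[4] = 2-8 = -6 → [-6, 8, 7, 4, 8, 2]
xs[-1] = 7 → [-6, 8, 7, 4, 8, 7]
append xs[-1]+xs[-1] = 7+7 = 14 → [-6, 8, 7, 4, 8, 7, 14]
reverse → [14, 7, 8, 4, 7, 8, -6]
xs[-6] = xs[6]*xs[0] = (-6)*14 = -84 → [14, -84, 8, 4, 7, 8, -6]
append xs[2]+xs[0] = 8+14 = 22 → [14, -84, 8, 4, 7, 8, -6, 22]
sum = -27

-27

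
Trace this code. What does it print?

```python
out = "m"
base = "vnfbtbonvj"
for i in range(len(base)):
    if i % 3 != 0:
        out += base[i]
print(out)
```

i=0: skip
i=1: add 'n' → 'mn'
i=2: add 'f' → 'mnf'
i=3: skip
i=4: add 't' → 'mnft'
i=5: add 'b' → 'mnftb'
i=6: skip
i=7: add 'n' → 'mnftbn'
i=8: add 'v' → 'mnftbnv'
i=9: skip

mnftbnv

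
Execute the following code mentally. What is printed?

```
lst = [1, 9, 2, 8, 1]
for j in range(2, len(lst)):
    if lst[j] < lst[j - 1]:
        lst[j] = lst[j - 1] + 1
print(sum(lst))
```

43

j=2: 2<9, lst[2] = 9+1 = 10 → [1, 9, 10, 8, 1]
j=3: 8<10, lst[3] = 10+1 = 11 → [1, 9, 10, 11, 1]
j=4: 1<11, lst[4] = 11+1 = 12 → [1, 9, 10, 11, 12]
sum = 43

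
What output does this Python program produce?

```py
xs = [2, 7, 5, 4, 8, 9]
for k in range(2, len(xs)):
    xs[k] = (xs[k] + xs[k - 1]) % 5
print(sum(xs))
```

k=2: xs[2] = (5+7)%5 = 2 → [2, 7, 2, 4, 8, 9]
k=3: xs[3] = (4+2)%5 = 1 → [2, 7, 2, 1, 8, 9]
k=4: xs[4] = (8+1)%5 = 4 → [2, 7, 2, 1, 4, 9]
k=5: xs[5] = (9+4)%5 = 3 → [2, 7, 2, 1, 4, 3]
sum = 19

19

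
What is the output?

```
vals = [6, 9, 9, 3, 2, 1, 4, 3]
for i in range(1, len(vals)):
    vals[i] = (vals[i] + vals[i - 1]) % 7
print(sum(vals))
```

27

i=1: vals[1] = (9+6)%7 = 1 → [6, 1, 9, 3, 2, 1, 4, 3]
i=2: vals[2] = (9+1)%7 = 3 → [6, 1, 3, 3, 2, 1, 4, 3]
i=3: vals[3] = (3+3)%7 = 6 → [6, 1, 3, 6, 2, 1, 4, 3]
i=4: vals[4] = (2+6)%7 = 1 → [6, 1, 3, 6, 1, 1, 4, 3]
i=5: vals[5] = (1+1)%7 = 2 → [6, 1, 3, 6, 1, 2, 4, 3]
i=6: vals[6] = (4+2)%7 = 6 → [6, 1, 3, 6, 1, 2, 6, 3]
i=7: vals[7] = (3+6)%7 = 2 → [6, 1, 3, 6, 1, 2, 6, 2]
sum = 27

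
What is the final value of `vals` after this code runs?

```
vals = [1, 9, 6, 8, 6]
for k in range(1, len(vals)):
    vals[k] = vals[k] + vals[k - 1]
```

k=1: vals[1] = 9+1 = 10 → [1, 10, 6, 8, 6]
k=2: vals[2] = 6+10 = 16 → [1, 10, 16, 8, 6]
k=3: vals[3] = 8+16 = 24 → [1, 10, 16, 24, 6]
k=4: vals[4] = 6+24 = 30 → [1, 10, 16, 24, 30]

[1, 10, 16, 24, 30]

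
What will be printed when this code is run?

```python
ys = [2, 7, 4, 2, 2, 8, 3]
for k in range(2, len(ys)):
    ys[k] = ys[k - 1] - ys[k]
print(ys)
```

k=2: ys[2] = 7-4 = 3 → [2, 7, 3, 2, 2, 8, 3]
k=3: ys[3] = 3-2 = 1 → [2, 7, 3, 1, 2, 8, 3]
k=4: ys[4] = 1-2 = -1 → [2, 7, 3, 1, -1, 8, 3]
k=5: ys[5] = (-1)-8 = -9 → [2, 7, 3, 1, -1, -9, 3]
k=6: ys[6] = (-9)-3 = -12 → [2, 7, 3, 1, -1, -9, -12]

[2, 7, 3, 1, -1, -9, -12]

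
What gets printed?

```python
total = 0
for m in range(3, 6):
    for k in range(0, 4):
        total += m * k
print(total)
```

72

m=3,k=0: total = 0+0 = 0
m=3,k=1: total = 0+3 = 3
m=3,k=2: total = 3+6 = 9
m=3,k=3: total = 9+9 = 18
m=4,k=0: total = 18+0 = 18
m=4,k=1: total = 18+4 = 22
m=4,k=2: total = 22+8 = 30
m=4,k=3: total = 30+12 = 42
m=5,k=0: total = 42+0 = 42
m=5,k=1: total = 42+5 = 47
m=5,k=2: total = 47+10 = 57
m=5,k=3: total = 57+15 = 72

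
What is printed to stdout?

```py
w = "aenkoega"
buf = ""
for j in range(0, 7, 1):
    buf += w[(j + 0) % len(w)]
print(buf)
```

aenkoeg

j=0: add w[0]='a' → 'a'
j=1: add w[1]='e' → 'ae'
j=2: add w[2]='n' → 'aen'
j=3: add w[3]='k' → 'aenk'
j=4: add w[4]='o' → 'aenko'
j=5: add w[5]='e' → 'aenkoe'
j=6: add w[6]='g' → 'aenkoeg'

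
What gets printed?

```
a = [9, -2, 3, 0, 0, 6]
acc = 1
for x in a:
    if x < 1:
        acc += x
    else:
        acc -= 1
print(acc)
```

-4

x=9: not <1, acc = 1-1 = 0
x=-2: <1, acc = 0+(-2) = -2
x=3: not <1, acc = (-2)-1 = -3
x=0: <1, acc = (-3)+0 = -3
x=0: <1, acc = (-3)+0 = -3
x=6: not <1, acc = (-3)-1 = -4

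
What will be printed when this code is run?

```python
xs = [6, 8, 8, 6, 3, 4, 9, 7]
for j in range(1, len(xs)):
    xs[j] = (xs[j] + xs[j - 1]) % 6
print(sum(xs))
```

j=1: xs[1] = (8+6)%6 = 2 → [6, 2, 8, 6, 3, 4, 9, 7]
j=2: xs[2] = (8+2)%6 = 4 → [6, 2, 4, 6, 3, 4, 9, 7]
j=3: xs[3] = (6+4)%6 = 4 → [6, 2, 4, 4, 3, 4, 9, 7]
j=4: xs[4] = (3+4)%6 = 1 → [6, 2, 4, 4, 1, 4, 9, 7]
j=5: xs[5] = (4+1)%6 = 5 → [6, 2, 4, 4, 1, 5, 9, 7]
j=6: xs[6] = (9+5)%6 = 2 → [6, 2, 4, 4, 1, 5, 2, 7]
j=7: xs[7] = (7+2)%6 = 3 → [6, 2, 4, 4, 1, 5, 2, 3]
sum = 27

27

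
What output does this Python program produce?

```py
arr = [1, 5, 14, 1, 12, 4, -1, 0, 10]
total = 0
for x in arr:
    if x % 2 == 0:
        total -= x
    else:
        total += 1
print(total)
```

x=1: not even, total = 0+1 = 1
x=5: not even, total = 1+1 = 2
x=14: even, total = 2-14 = -12
x=1: not even, total = (-12)+1 = -11
x=12: even, total = (-11)-12 = -23
x=4: even, total = (-23)-4 = -27
x=-1: not even, total = (-27)+1 = -26
x=0: even, total = (-26)-0 = -26
x=10: even, total = (-26)-10 = -36

-36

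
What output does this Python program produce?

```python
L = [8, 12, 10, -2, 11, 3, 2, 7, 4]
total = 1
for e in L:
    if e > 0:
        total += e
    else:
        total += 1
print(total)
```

e=8: >0, total = 1+8 = 9
e=12: >0, total = 9+12 = 21
e=10: >0, total = 21+10 = 31
e=-2: not >0, total = 31+1 = 32
e=11: >0, total = 32+11 = 43
e=3: >0, total = 43+3 = 46
e=2: >0, total = 46+2 = 48
e=7: >0, total = 48+7 = 55
e=4: >0, total = 55+4 = 59

59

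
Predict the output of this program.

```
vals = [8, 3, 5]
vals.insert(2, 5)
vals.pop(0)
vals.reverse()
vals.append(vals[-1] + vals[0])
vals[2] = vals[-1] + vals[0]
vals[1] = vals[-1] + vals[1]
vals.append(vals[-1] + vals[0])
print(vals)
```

[5, 13, 13, 8, 13]

insert 5 at 2 → [8, 3, 5, 5]
pop(0) removes 8 → [3, 5, 5]
reverse → [5, 5, 3]
append vals[-1]+vals[0] = 3+5 = 8 → [5, 5, 3, 8]
vals[2] = vals[-1]+vals[0] = 8+5 = 13 → [5, 5, 13, 8]
vals[1] = vals[-1]+vals[1] = 8+5 = 13 → [5, 13, 13, 8]
append vals[-1]+vals[0] = 8+5 = 13 → [5, 13, 13, 8, 13]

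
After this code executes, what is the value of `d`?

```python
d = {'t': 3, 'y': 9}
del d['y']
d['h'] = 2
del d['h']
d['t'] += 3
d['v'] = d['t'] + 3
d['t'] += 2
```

del 'y' → {'t': 3}
d['h'] = 2 → {'t': 3, 'h': 2}
del 'h' → {'t': 3}
d['t'] = 3+3 = 6 → {'t': 6}
d['v'] = d['t']+3 = 9 → {'t': 6, 'v': 9}
d['t'] = 6+2 = 8 → {'t': 8, 'v': 9}

{'t': 8, 'v': 9}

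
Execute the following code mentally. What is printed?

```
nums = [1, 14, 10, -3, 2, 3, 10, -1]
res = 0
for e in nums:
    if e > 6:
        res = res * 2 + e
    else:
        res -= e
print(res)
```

75

e=1: not >6, res = 0-1 = -1
e=14: >6, res = (-1)*2+14 = 12
e=10: >6, res = 12*2+10 = 34
e=-3: not >6, res = 34-(-3) = 37
e=2: not >6, res = 37-2 = 35
e=3: not >6, res = 35-3 = 32
e=10: >6, res = 32*2+10 = 74
e=-1: not >6, res = 74-(-1) = 75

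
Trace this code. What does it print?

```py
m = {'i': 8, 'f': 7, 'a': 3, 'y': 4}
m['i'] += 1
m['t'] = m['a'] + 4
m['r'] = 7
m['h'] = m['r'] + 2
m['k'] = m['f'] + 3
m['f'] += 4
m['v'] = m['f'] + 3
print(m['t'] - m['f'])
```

-4

m['i'] = 8+1 = 9 → {'i': 9, 'f': 7, 'a': 3, 'y': 4}
m['t'] = m['a']+4 = 7 → {'i': 9, 'f': 7, 'a': 3, 'y': 4, 't': 7}
m['r'] = 7 → {'i': 9, 'f': 7, 'a': 3, 'y': 4, 't': 7, 'r': 7}
m['h'] = m['r']+2 = 9 → {'i': 9, 'f': 7, 'a': 3, 'y': 4, 't': 7, 'r': 7, 'h': 9}
m['k'] = m['f']+3 = 10 → {'i': 9, 'f': 7, 'a': 3, 'y': 4, 't': 7, 'r': 7, 'h': 9, 'k': 10}
m['f'] = 7+4 = 11 → {'i': 9, 'f': 11, 'a': 3, 'y': 4, 't': 7, 'r': 7, 'h': 9, 'k': 10}
m['v'] = m['f']+3 = 14 → {'i': 9, 'f': 11, 'a': 3, 'y': 4, 't': 7, 'r': 7, 'h': 9, 'k': 10, 'v': 14}
m['t']-m['f'] = 7-11 = -4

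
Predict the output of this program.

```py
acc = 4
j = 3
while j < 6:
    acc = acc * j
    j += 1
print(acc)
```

240

j=3: acc = 4*3 = 12
j=4: acc = 12*4 = 48
j=5: acc = 48*5 = 240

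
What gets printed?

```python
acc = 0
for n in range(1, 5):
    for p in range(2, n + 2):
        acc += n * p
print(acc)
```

95

n=1,p=2: acc = 0+2 = 2
n=2,p=2: acc = 2+4 = 6
n=2,p=3: acc = 6+6 = 12
n=3,p=2: acc = 12+6 = 18
n=3,p=3: acc = 18+9 = 27
n=3,p=4: acc = 27+12 = 39
n=4,p=2: acc = 39+8 = 47
n=4,p=3: acc = 47+12 = 59
n=4,p=4: acc = 59+16 = 75
n=4,p=5: acc = 75+20 = 95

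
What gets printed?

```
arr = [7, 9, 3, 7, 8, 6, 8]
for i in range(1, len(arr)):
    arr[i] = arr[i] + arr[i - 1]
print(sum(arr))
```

190

i=1: arr[1] = 9+7 = 16 → [7, 16, 3, 7, 8, 6, 8]
i=2: arr[2] = 3+16 = 19 → [7, 16, 19, 7, 8, 6, 8]
i=3: arr[3] = 7+19 = 26 → [7, 16, 19, 26, 8, 6, 8]
i=4: arr[4] = 8+26 = 34 → [7, 16, 19, 26, 34, 6, 8]
i=5: arr[5] = 6+34 = 40 → [7, 16, 19, 26, 34, 40, 8]
i=6: arr[6] = 8+40 = 48 → [7, 16, 19, 26, 34, 40, 48]
sum = 190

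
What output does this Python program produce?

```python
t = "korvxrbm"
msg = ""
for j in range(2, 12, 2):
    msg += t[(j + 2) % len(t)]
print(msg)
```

j=2: add t[4]='x' → 'x'
j=4: add t[6]='b' → 'xb'
j=6: add t[0]='k' → 'xbk'
j=8: add t[2]='r' → 'xbkr'
j=10: add t[4]='x' → 'xbkrx'

xbkrx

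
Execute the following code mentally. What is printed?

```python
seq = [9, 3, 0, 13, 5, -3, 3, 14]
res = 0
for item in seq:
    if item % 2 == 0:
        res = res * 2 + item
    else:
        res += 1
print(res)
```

30

item=9: not even, res = 0+1 = 1
item=3: not even, res = 1+1 = 2
item=0: even, res = 2*2+0 = 4
item=13: not even, res = 4+1 = 5
item=5: not even, res = 5+1 = 6
item=-3: not even, res = 6+1 = 7
item=3: not even, res = 7+1 = 8
item=14: even, res = 8*2+14 = 30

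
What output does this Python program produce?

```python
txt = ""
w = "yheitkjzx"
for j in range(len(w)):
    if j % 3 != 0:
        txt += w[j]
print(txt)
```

j=0: skip
j=1: add 'h' → 'h'
j=2: add 'e' → 'he'
j=3: skip
j=4: add 't' → 'het'
j=5: add 'k' → 'hetk'
j=6: skip
j=7: add 'z' → 'hetkz'
j=8: add 'x' → 'hetkzx'

hetkzx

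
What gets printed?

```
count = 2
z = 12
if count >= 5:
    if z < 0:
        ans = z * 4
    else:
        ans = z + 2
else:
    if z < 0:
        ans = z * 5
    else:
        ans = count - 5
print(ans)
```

count=2, z=12
count >= 5 is False; z < 0 is False
→ ans = count - 5 = -3

-3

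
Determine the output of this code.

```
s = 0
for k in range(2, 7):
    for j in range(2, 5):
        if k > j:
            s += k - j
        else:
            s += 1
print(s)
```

k=2,j=2: not 2>2, s = 0+1 = 1
k=2,j=3: not 2>3, s = 1+1 = 2
k=2,j=4: not 2>4, s = 2+1 = 3
k=3,j=2: 3>2, s = 3+1 = 4
k=3,j=3: not 3>3, s = 4+1 = 5
k=3,j=4: not 3>4, s = 5+1 = 6
k=4,j=2: 4>2, s = 6+2 = 8
k=4,j=3: 4>3, s = 8+1 = 9
k=4,j=4: not 4>4, s = 9+1 = 10
k=5,j=2: 5>2, s = 10+3 = 13
k=5,j=3: 5>3, s = 13+2 = 15
k=5,j=4: 5>4, s = 15+1 = 16
k=6,j=2: 6>2, s = 16+4 = 20
k=6,j=3: 6>3, s = 20+3 = 23
k=6,j=4: 6>4, s = 23+2 = 25

25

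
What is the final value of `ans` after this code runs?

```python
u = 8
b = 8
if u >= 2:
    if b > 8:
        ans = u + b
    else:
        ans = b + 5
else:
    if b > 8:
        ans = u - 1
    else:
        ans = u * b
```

u=8, b=8
u >= 2 is True; b > 8 is False
→ ans = b + 5 = 13

13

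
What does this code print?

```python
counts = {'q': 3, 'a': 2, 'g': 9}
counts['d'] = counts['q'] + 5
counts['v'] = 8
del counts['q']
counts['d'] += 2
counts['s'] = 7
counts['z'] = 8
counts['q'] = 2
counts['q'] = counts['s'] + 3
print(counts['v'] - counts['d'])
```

counts['d'] = counts['q']+5 = 8 → {'q': 3, 'a': 2, 'g': 9, 'd': 8}
counts['v'] = 8 → {'q': 3, 'a': 2, 'g': 9, 'd': 8, 'v': 8}
del 'q' → {'a': 2, 'g': 9, 'd': 8, 'v': 8}
counts['d'] = 8+2 = 10 → {'a': 2, 'g': 9, 'd': 10, 'v': 8}
counts['s'] = 7 → {'a': 2, 'g': 9, 'd': 10, 'v': 8, 's': 7}
counts['z'] = 8 → {'a': 2, 'g': 9, 'd': 10, 'v': 8, 's': 7, 'z': 8}
counts['q'] = 2 → {'a': 2, 'g': 9, 'd': 10, 'v': 8, 's': 7, 'z': 8, 'q': 2}
counts['q'] = counts['s']+3 = 10 → {'a': 2, 'g': 9, 'd': 10, 'v': 8, 's': 7, 'z': 8, 'q': 10}
counts['v']-counts['d'] = 8-10 = -2

-2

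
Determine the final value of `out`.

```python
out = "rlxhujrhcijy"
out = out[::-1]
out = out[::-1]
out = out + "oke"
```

'rlxhujrhcijyoke'

reverse → 'yjichrjuhxlr'
reverse → 'rlxhujrhcijy'
+ 'oke' → 'rlxhujrhcijyoke'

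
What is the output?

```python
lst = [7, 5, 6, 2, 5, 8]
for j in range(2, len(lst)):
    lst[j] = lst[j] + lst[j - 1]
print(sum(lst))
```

80

j=2: lst[2] = 6+5 = 11 → [7, 5, 11, 2, 5, 8]
j=3: lst[3] = 2+11 = 13 → [7, 5, 11, 13, 5, 8]
j=4: lst[4] = 5+13 = 18 → [7, 5, 11, 13, 18, 8]
j=5: lst[5] = 8+18 = 26 → [7, 5, 11, 13, 18, 26]
sum = 80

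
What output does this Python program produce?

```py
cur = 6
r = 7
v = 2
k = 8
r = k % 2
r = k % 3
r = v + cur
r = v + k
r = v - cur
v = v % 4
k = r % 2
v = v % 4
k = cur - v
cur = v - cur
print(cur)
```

-4

r = 8%2 = 0
r = 8%3 = 2
r = 2+6 = 8
r = 2+8 = 10
r = 2-6 = -4
v = 2%4 = 2
k = (-4)%2 = 0
v = 2%4 = 2
k = 6-2 = 4
cur = 2-6 = -4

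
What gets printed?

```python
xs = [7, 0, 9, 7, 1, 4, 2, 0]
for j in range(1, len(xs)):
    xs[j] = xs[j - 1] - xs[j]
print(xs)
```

[7, 7, -2, -9, -10, -14, -16, -16]

j=1: xs[1] = 7-0 = 7 → [7, 7, 9, 7, 1, 4, 2, 0]
j=2: xs[2] = 7-9 = -2 → [7, 7, -2, 7, 1, 4, 2, 0]
j=3: xs[3] = (-2)-7 = -9 → [7, 7, -2, -9, 1, 4, 2, 0]
j=4: xs[4] = (-9)-1 = -10 → [7, 7, -2, -9, -10, 4, 2, 0]
j=5: xs[5] = (-10)-4 = -14 → [7, 7, -2, -9, -10, -14, 2, 0]
j=6: xs[6] = (-14)-2 = -16 → [7, 7, -2, -9, -10, -14, -16, 0]
j=7: xs[7] = (-16)-0 = -16 → [7, 7, -2, -9, -10, -14, -16, -16]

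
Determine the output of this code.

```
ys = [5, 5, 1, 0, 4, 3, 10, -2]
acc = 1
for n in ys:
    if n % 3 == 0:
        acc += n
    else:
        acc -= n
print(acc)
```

-19

n=5: not %3==0, acc = 1-5 = -4
n=5: not %3==0, acc = (-4)-5 = -9
n=1: not %3==0, acc = (-9)-1 = -10
n=0: %3==0, acc = (-10)+0 = -10
n=4: not %3==0, acc = (-10)-4 = -14
n=3: %3==0, acc = (-14)+3 = -11
n=10: not %3==0, acc = (-11)-10 = -21
n=-2: not %3==0, acc = (-21)-(-2) = -19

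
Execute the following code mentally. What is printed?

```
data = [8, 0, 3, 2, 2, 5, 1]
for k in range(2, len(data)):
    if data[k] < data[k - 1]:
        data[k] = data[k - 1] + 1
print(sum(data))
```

k=2: 3>=0, unchanged → [8, 0, 3, 2, 2, 5, 1]
k=3: 2<3, data[3] = 3+1 = 4 → [8, 0, 3, 4, 2, 5, 1]
k=4: 2<4, data[4] = 4+1 = 5 → [8, 0, 3, 4, 5, 5, 1]
k=5: 5>=5, unchanged → [8, 0, 3, 4, 5, 5, 1]
k=6: 1<5, data[6] = 5+1 = 6 → [8, 0, 3, 4, 5, 5, 6]
sum = 31

31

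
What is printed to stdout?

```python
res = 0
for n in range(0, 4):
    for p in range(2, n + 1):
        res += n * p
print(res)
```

19

n=2,p=2: res = 0+4 = 4
n=3,p=2: res = 4+6 = 10
n=3,p=3: res = 10+9 = 19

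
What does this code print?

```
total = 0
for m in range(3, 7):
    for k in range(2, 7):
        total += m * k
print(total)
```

360

m=3,k=2: total = 0+6 = 6
m=3,k=3: total = 6+9 = 15
m=3,k=4: total = 15+12 = 27
m=3,k=5: total = 27+15 = 42
m=3,k=6: total = 42+18 = 60
m=4,k=2: total = 60+8 = 68
m=4,k=3: total = 68+12 = 80
m=4,k=4: total = 80+16 = 96
m=4,k=5: total = 96+20 = 116
m=4,k=6: total = 116+24 = 140
m=5,k=2: total = 140+10 = 150
m=5,k=3: total = 150+15 = 165
m=5,k=4: total = 165+20 = 185
m=5,k=5: total = 185+25 = 210
m=5,k=6: total = 210+30 = 240
m=6,k=2: total = 240+12 = 252
m=6,k=3: total = 252+18 = 270
m=6,k=4: total = 270+24 = 294
m=6,k=5: total = 294+30 = 324
m=6,k=6: total = 324+36 = 360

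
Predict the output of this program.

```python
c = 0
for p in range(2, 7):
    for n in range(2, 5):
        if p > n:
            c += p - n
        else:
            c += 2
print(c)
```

31

p=2,n=2: not 2>2, c = 0+2 = 2
p=2,n=3: not 2>3, c = 2+2 = 4
p=2,n=4: not 2>4, c = 4+2 = 6
p=3,n=2: 3>2, c = 6+1 = 7
p=3,n=3: not 3>3, c = 7+2 = 9
p=3,n=4: not 3>4, c = 9+2 = 11
p=4,n=2: 4>2, c = 11+2 = 13
p=4,n=3: 4>3, c = 13+1 = 14
p=4,n=4: not 4>4, c = 14+2 = 16
p=5,n=2: 5>2, c = 16+3 = 19
p=5,n=3: 5>3, c = 19+2 = 21
p=5,n=4: 5>4, c = 21+1 = 22
p=6,n=2: 6>2, c = 22+4 = 26
p=6,n=3: 6>3, c = 26+3 = 29
p=6,n=4: 6>4, c = 29+2 = 31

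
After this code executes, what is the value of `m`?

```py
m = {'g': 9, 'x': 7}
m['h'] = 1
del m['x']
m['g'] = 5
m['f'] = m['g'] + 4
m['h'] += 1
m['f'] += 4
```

m['h'] = 1 → {'g': 9, 'x': 7, 'h': 1}
del 'x' → {'g': 9, 'h': 1}
m['g'] = 5 → {'g': 5, 'h': 1}
m['f'] = m['g']+4 = 9 → {'g': 5, 'h': 1, 'f': 9}
m['h'] = 1+1 = 2 → {'g': 5, 'h': 2, 'f': 9}
m['f'] = 9+4 = 13 → {'g': 5, 'h': 2, 'f': 13}

{'g': 5, 'h': 2, 'f': 13}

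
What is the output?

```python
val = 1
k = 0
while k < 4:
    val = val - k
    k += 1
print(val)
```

k=0: val = 1-0 = 1
k=1: val = 1-1 = 0
k=2: val = 0-2 = -2
k=3: val = (-2)-3 = -5

-5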